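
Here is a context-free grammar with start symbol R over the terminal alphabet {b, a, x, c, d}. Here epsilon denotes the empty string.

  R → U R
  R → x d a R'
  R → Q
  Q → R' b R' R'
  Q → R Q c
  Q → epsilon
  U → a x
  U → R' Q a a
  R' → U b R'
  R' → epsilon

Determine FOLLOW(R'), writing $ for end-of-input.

FIRST(R): from R→U R we get {a, b, c, x}; from R→x d a R' we get {x}; from R→Q we get {epsilon, a, b, c, x}. So FIRST(R) = {epsilon, a, b, c, x}.
FIRST(Q): from Q→R' b R' R' we get {a, b, c, x}; from Q→R Q c we get {a, b, c, x}; from Q→epsilon we get {epsilon}. So FIRST(Q) = {epsilon, a, b, c, x}.
FIRST(U): from U→a x we get {a}; from U→R' Q a a we get {a, b, c, x}. So FIRST(U) = {a, b, c, x}.
FIRST(R'): from R'→U b R' we get {a, b, c, x}; from R'→epsilon we get {epsilon}. So FIRST(R') = {epsilon, a, b, c, x}.
FOLLOW(R) includes $ since R is the start symbol.
FOLLOW(R): in R→U R, the suffix after R is empty (adds nothing new); in Q→R Q c, R is followed by Q c with FIRST {a, b, c, x}. Thus FOLLOW(R) = {$, a, b, c, x}.
FOLLOW(Q): in R→Q, the suffix after Q is empty, so FOLLOW(Q) ⊇ FOLLOW(R) = {$, a, b, c, x}; in Q→R Q c, Q is followed by c with FIRST {c}; in U→R' Q a a, Q is followed by a a with FIRST {a}. Thus FOLLOW(Q) = {$, a, b, c, x}.
FOLLOW(U): in R→U R, U is followed by R with FIRST {epsilon, a, b, c, x}; in R→U R, the suffix after U is nullable, so FOLLOW(U) ⊇ FOLLOW(R) = {$, a, b, c, x}; in R'→U b R', U is followed by b R' with FIRST {b}. Thus FOLLOW(U) = {$, a, b, c, x}.
FOLLOW(R'): in R→x d a R', the suffix after R' is empty, so FOLLOW(R') ⊇ FOLLOW(R) = {$, a, b, c, x}; in Q→R' b R' R' (occurrence 1), R' is followed by b R' R' with FIRST {b}; in Q→R' b R' R' (occurrence 2), R' is followed by R' with FIRST {epsilon, a, b, c, x}; in Q→R' b R' R' (occurrence 2), the suffix after R' is nullable, so FOLLOW(R') ⊇ FOLLOW(Q) = {$, a, b, c, x}; in Q→R' b R' R' (occurrence 3), the suffix after R' is empty, so FOLLOW(R') ⊇ FOLLOW(Q) = {$, a, b, c, x}; in U→R' Q a a, R' is followed by Q a a with FIRST {a, b, c, x}; in R'→U b R', the suffix after R' is empty (adds nothing new). Thus FOLLOW(R') = {$, a, b, c, x}.

{$, a, b, c, x}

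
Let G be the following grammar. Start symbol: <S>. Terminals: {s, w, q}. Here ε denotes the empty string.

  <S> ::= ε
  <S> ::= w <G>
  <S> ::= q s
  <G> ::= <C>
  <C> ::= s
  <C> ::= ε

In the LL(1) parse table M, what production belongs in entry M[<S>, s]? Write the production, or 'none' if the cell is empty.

FIRST(<S>) = {ε, q, w}
FIRST(<C>) = {ε, s}
FIRST(<G>) = {ε, s}  (via <C>)
FOLLOW(<S>) includes $ since <S> is the start symbol.
FOLLOW(<S>): <S> appears on no right-hand side. Thus FOLLOW(<S>) = {$}.
For <S> ::= ε: FIRST(ε) = {ε}, so it goes in M[<S>, t] for t ∈ {}; since ε ∈ FIRST, also for every t ∈ FOLLOW(<S>) = {$}.
For <S> ::= w <G>: FIRST(w <G>) = {w}, so it goes in M[<S>, t] for t ∈ {w}.
For <S> ::= q s: FIRST(q s) = {q}, so it goes in M[<S>, t] for t ∈ {q}.
None of these place a production in M[<S>, s].

none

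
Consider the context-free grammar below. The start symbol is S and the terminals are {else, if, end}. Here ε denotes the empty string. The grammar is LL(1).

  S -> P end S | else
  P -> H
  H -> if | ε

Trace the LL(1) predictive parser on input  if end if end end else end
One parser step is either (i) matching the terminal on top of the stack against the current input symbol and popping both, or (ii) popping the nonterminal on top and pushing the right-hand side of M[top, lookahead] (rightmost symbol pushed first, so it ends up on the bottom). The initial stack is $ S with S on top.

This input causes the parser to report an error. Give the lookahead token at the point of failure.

end

step 1: stack=$ S  input=if end if end end else end $  — expand S -> P end S
step 2: stack=$ S end P  input=if end if end end else end $  — expand P -> H
step 3: stack=$ S end H  input=if end if end end else end $  — expand H -> if
step 4: stack=$ S end if  input=if end if end end else end $  — match if
step 5: stack=$ S end  input=end if end end else end $  — match end
step 6: stack=$ S  input=if end end else end $  — expand S -> P end S
step 7: stack=$ S end P  input=if end end else end $  — expand P -> H
step 8: stack=$ S end H  input=if end end else end $  — expand H -> if
step 9: stack=$ S end if  input=if end end else end $  — match if
step 10: stack=$ S end  input=end end else end $  — match end
step 11: stack=$ S  input=end else end $  — expand S -> P end S
step 12: stack=$ S end P  input=end else end $  — expand P -> H
step 13: stack=$ S end H  input=end else end $  — expand H -> ε
step 14: stack=$ S end  input=end else end $  — match end
step 15: stack=$ S  input=else end $  — expand S -> else
step 16: stack=$ else  input=else end $  — match else
step 17: stack=$  input=end $  — error: stack empty but input remains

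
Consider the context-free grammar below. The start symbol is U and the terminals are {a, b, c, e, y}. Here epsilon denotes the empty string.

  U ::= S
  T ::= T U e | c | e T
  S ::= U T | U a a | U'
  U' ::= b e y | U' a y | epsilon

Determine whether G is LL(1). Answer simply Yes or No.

No

FIRST(U) = {epsilon, a, b, c, e}
FIRST(T) = {c, e}
FIRST(S) = {epsilon, a, b, c, e}
FIRST(U') = {epsilon, a, b}
FOLLOW(U) = {$, a, c, e}
FOLLOW(T) = {$, a, b, c, e}
FOLLOW(S) = {$, a, c, e}
FOLLOW(U') = {$, a, c, e}
Cell M[S, a] receives both S ::= U T and S ::= U a a and S ::= U' — the grammar is not LL(1).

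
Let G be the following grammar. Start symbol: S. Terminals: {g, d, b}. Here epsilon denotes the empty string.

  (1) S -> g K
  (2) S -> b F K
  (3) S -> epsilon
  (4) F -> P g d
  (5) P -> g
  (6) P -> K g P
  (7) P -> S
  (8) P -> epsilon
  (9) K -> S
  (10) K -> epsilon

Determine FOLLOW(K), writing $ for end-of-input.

{$, g}

FIRST(S): from S->g K we get {g}; from S->b F K we get {b}; from S->epsilon we get {epsilon}. So FIRST(S) = {epsilon, b, g}.
FIRST(K): from K->S we get {epsilon, b, g}; from K->epsilon we get {epsilon}. So FIRST(K) = {epsilon, b, g}.
FIRST(P): from P->g we get {g}; from P->K g P we get {b, g}; from P->S we get {epsilon, b, g}; from P->epsilon we get {epsilon}. So FIRST(P) = {epsilon, b, g}.
FIRST(F): from F->P g d we get {b, g}. So FIRST(F) = {b, g}.
FOLLOW(S) includes $ since S is the start symbol.
FOLLOW(P): in F->P g d, P is followed by g d with FIRST {g}; in P->K g P, the suffix after P is empty (adds nothing new). Thus FOLLOW(P) = {g}.
FOLLOW(S): in P->S, the suffix after S is empty, so FOLLOW(S) ⊇ FOLLOW(P) = {g}; in K->S, the suffix after S is empty, so FOLLOW(S) ⊇ FOLLOW(K) = {$, g}. Thus FOLLOW(S) = {$, g}.
FOLLOW(F): in S->b F K, F is followed by K with FIRST {epsilon, b, g}; in S->b F K, the suffix after F is nullable, so FOLLOW(F) ⊇ FOLLOW(S) = {$, g}. Thus FOLLOW(F) = {$, b, g}.
FOLLOW(K): in S->g K, the suffix after K is empty, so FOLLOW(K) ⊇ FOLLOW(S) = {$, g}; in S->b F K, the suffix after K is empty, so FOLLOW(K) ⊇ FOLLOW(S) = {$, g}; in P->K g P, K is followed by g P with FIRST {g}. Thus FOLLOW(K) = {$, g}.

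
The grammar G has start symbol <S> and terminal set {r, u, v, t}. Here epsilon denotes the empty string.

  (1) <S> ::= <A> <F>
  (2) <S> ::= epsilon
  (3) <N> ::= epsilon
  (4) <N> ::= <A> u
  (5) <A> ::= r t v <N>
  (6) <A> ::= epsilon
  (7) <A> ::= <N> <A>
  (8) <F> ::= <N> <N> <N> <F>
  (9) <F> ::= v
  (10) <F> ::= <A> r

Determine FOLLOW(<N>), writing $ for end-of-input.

{r, u, v}

FIRST(<S>) = {epsilon, r, u, v}  (via <A> <F>)
FIRST(<N>) = {epsilon, r, u}  (via <A> u)
FIRST(<A>) = {epsilon, r, u}  (via <N> <A>)
FIRST(<F>) = {r, u, v}  (via <N> <N> <N> <F>, <A> r)
FOLLOW(<S>) includes $ since <S> is the start symbol.
FOLLOW(<S>): <S> appears on no right-hand side. Thus FOLLOW(<S>) = {$}.
FOLLOW(<A>): in <S>::=<A> <F>, <A> is followed by <F> with FIRST {r, u, v}; in <N>::=<A> u, <A> is followed by u with FIRST {u}; in <A>::=<N> <A>, the suffix after <A> is empty (adds nothing new); in <F>::=<A> r, <A> is followed by r with FIRST {r}. Thus FOLLOW(<A>) = {r, u, v}.
FOLLOW(<N>): in <A>::=r t v <N>, the suffix after <N> is empty, so FOLLOW(<N>) ⊇ FOLLOW(<A>) = {r, u, v}; in <A>::=<N> <A>, <N> is followed by <A> with FIRST {epsilon, r, u}; in <A>::=<N> <A>, the suffix after <N> is nullable, so FOLLOW(<N>) ⊇ FOLLOW(<A>) = {r, u, v}; in <F>::=<N> <N> <N> <F> (occurrence 1), <N> is followed by <N> <N> <F> with FIRST {r, u, v}; in <F>::=<N> <N> <N> <F> (occurrence 2), <N> is followed by <N> <F> with FIRST {r, u, v}; in <F>::=<N> <N> <N> <F> (occurrence 3), <N> is followed by <F> with FIRST {r, u, v}. Thus FOLLOW(<N>) = {r, u, v}.
FOLLOW(<F>): in <S>::=<A> <F>, the suffix after <F> is empty, so FOLLOW(<F>) ⊇ FOLLOW(<S>) = {$}; in <F>::=<N> <N> <N> <F>, the suffix after <F> is empty (adds nothing new). Thus FOLLOW(<F>) = {$}.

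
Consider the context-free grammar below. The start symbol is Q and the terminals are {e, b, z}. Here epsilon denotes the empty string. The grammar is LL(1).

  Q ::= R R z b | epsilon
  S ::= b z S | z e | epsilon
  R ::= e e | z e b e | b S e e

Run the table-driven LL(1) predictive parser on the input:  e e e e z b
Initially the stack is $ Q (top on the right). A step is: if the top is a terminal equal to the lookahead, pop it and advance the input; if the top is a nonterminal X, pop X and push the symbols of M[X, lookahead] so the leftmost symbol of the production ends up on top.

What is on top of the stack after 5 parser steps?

e

     Stack        Input          Action
  1  $ Q          e e e e z b $  expand Q ::= R R z b
  2  $ b z R R    e e e e z b $  expand R ::= e e
  3  $ b z R e e  e e e e z b $  match e
  4  $ b z R e    e e e z b $    match e
  5  $ b z R      e e z b $      expand R ::= e e
Stack after step 5: $ b z e e (top = e).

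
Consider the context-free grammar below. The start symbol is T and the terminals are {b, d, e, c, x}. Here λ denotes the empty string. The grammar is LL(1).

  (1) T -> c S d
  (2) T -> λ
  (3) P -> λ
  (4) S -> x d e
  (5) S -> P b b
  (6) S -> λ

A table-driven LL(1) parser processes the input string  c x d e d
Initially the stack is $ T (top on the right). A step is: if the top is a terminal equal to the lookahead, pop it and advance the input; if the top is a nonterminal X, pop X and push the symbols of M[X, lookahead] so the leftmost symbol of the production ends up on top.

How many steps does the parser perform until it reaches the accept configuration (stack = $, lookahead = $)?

step 1: stack=$ T  input=c x d e d $  — expand T -> c S d
step 2: stack=$ d S c  input=c x d e d $  — match c
step 3: stack=$ d S  input=x d e d $  — expand S -> x d e
step 4: stack=$ d e d x  input=x d e d $  — match x
step 5: stack=$ d e d  input=d e d $  — match d
step 6: stack=$ d e  input=e d $  — match e
step 7: stack=$ d  input=d $  — match d
Accept reached after 7 steps.

7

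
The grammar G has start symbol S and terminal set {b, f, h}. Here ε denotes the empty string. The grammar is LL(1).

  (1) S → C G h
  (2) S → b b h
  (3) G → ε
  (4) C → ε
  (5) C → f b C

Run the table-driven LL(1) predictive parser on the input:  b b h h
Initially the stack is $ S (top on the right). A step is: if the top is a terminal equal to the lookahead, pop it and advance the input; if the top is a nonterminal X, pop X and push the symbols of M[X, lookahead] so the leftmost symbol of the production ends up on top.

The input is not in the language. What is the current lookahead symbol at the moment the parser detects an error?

     Stack    Input      Action
  1  $ S      b b h h $  expand S → b b h
  2  $ h b b  b b h h $  match b
  3  $ h b    b h h $    match b
  4  $ h      h h $      match h
  5  $        h $        error: stack empty but input remains

h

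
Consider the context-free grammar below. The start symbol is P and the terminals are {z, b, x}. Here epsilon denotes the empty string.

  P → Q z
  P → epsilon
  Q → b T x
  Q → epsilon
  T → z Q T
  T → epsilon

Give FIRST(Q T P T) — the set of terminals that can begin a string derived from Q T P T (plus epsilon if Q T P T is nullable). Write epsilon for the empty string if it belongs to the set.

FIRST(Q): from Q→b T x we get {b}; from Q→epsilon we get {epsilon}. So FIRST(Q) = {epsilon, b}.
FIRST(T): from T→z Q T we get {z}; from T→epsilon we get {epsilon}. So FIRST(T) = {epsilon, z}.
FIRST(P): from P→Q z we get {b, z}; from P→epsilon we get {epsilon}. So FIRST(P) = {epsilon, b, z}.
FIRST(Q T P T): take FIRST of each symbol in turn, carrying on past any symbol whose FIRST contains epsilon; result {epsilon, b, z}.

{epsilon, b, z}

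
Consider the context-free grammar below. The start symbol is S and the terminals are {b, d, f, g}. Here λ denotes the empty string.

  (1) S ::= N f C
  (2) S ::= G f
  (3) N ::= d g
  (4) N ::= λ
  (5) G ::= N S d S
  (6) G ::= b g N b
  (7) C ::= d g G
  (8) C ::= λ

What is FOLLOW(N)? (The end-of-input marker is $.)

{b, d, f}

FIRST(N) = {λ, d}
FIRST(C) = {λ, d}
FIRST(S) = {b, d, f}  (via N f C, G f)
FIRST(G) = {b, d, f}  (via N S d S)
FOLLOW(S) includes $ since S is the start symbol.
FOLLOW(N): in S::=N f C, N is followed by f C with FIRST {f}; in G::=N S d S, N is followed by S d S with FIRST {b, d, f}; in G::=b g N b, N is followed by b with FIRST {b}. Thus FOLLOW(N) = {b, d, f}.
FOLLOW(S): in G::=N S d S (occurrence 1), S is followed by d S with FIRST {d}; in G::=N S d S (occurrence 2), the suffix after S is empty, so FOLLOW(S) ⊇ FOLLOW(G) = {$, d, f}. Thus FOLLOW(S) = {$, d, f}.
FOLLOW(C): in S::=N f C, the suffix after C is empty, so FOLLOW(C) ⊇ FOLLOW(S) = {$, d, f}. Thus FOLLOW(C) = {$, d, f}.
FOLLOW(G): in S::=G f, G is followed by f with FIRST {f}; in C::=d g G, the suffix after G is empty, so FOLLOW(G) ⊇ FOLLOW(C) = {$, d, f}. Thus FOLLOW(G) = {$, d, f}.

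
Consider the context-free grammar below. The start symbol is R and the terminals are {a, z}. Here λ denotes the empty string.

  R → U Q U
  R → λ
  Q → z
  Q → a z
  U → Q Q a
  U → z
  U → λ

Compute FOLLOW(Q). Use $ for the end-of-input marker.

{$, a, z}

FIRST(Q) = {a, z}
FIRST(U) = {λ, a, z}  (via Q Q a)
FIRST(R) = {λ, a, z}  (via U Q U)
FOLLOW(R) includes $ since R is the start symbol.
FOLLOW(R): R appears on no right-hand side. Thus FOLLOW(R) = {$}.
FOLLOW(Q): in R→U Q U, Q is followed by U with FIRST {λ, a, z}; in R→U Q U, the suffix after Q is nullable, so FOLLOW(Q) ⊇ FOLLOW(R) = {$}; in U→Q Q a (occurrence 1), Q is followed by Q a with FIRST {a, z}; in U→Q Q a (occurrence 2), Q is followed by a with FIRST {a}. Thus FOLLOW(Q) = {$, a, z}.
FOLLOW(U): in R→U Q U (occurrence 1), U is followed by Q U with FIRST {a, z}; in R→U Q U (occurrence 2), the suffix after U is empty, so FOLLOW(U) ⊇ FOLLOW(R) = {$}. Thus FOLLOW(U) = {$, a, z}.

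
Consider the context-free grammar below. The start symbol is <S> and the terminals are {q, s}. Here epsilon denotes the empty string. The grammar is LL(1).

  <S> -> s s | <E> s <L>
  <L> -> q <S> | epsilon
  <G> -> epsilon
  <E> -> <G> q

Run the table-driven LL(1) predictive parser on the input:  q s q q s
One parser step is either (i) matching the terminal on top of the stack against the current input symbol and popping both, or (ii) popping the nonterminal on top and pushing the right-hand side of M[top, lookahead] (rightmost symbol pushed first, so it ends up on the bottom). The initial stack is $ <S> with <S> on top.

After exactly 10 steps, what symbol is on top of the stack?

step 1: stack=$ <S>  input=q s q q s $  — expand <S> -> <E> s <L>
step 2: stack=$ <L> s <E>  input=q s q q s $  — expand <E> -> <G> q
step 3: stack=$ <L> s q <G>  input=q s q q s $  — expand <G> -> epsilon
step 4: stack=$ <L> s q  input=q s q q s $  — match q
step 5: stack=$ <L> s  input=s q q s $  — match s
step 6: stack=$ <L>  input=q q s $  — expand <L> -> q <S>
step 7: stack=$ <S> q  input=q q s $  — match q
step 8: stack=$ <S>  input=q s $  — expand <S> -> <E> s <L>
step 9: stack=$ <L> s <E>  input=q s $  — expand <E> -> <G> q
step 10: stack=$ <L> s q <G>  input=q s $  — expand <G> -> epsilon
Stack after step 10: $ <L> s q (top = q).

q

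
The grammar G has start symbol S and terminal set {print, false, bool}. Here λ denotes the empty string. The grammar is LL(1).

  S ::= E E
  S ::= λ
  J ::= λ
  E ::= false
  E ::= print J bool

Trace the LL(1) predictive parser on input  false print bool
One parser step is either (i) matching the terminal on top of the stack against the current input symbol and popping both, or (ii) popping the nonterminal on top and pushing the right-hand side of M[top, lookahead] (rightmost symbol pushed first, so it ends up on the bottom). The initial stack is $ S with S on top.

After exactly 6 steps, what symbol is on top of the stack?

step 1: stack=$ S  input=false print bool $  — expand S ::= E E
step 2: stack=$ E E  input=false print bool $  — expand E ::= false
step 3: stack=$ E false  input=false print bool $  — match false
step 4: stack=$ E  input=print bool $  — expand E ::= print J bool
step 5: stack=$ bool J print  input=print bool $  — match print
step 6: stack=$ bool J  input=bool $  — expand J ::= λ
Stack after step 6: $ bool (top = bool).

bool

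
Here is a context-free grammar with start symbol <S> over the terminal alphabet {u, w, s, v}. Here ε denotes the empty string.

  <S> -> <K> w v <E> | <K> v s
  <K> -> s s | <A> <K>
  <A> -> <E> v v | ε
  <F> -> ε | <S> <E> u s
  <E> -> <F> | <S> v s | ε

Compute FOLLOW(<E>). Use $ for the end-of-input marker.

{$, s, u, v}

FIRST(<S>): from <S>-><K> w v <E> we get {s, v}; from <S>-><K> v s we get {s, v}. So FIRST(<S>) = {s, v}.
FIRST(<F>): from <F>->ε we get {ε}; from <F>-><S> <E> u s we get {s, v}. So FIRST(<F>) = {ε, s, v}.
FIRST(<E>): from <E>-><F> we get {ε, s, v}; from <E>-><S> v s we get {s, v}; from <E>->ε we get {ε}. So FIRST(<E>) = {ε, s, v}.
FIRST(<A>): from <A>-><E> v v we get {s, v}; from <A>->ε we get {ε}. So FIRST(<A>) = {ε, s, v}.
FIRST(<K>): from <K>->s s we get {s}; from <K>-><A> <K> we get {s, v}. So FIRST(<K>) = {s, v}.
FOLLOW(<S>) includes $ since <S> is the start symbol.
FOLLOW(<S>): in <F>-><S> <E> u s, <S> is followed by <E> u s with FIRST {s, u, v}; in <E>-><S> v s, <S> is followed by v s with FIRST {v}. Thus FOLLOW(<S>) = {$, s, u, v}.
FOLLOW(<K>): in <S>-><K> w v <E>, <K> is followed by w v <E> with FIRST {w}; in <S>-><K> v s, <K> is followed by v s with FIRST {v}; in <K>-><A> <K>, the suffix after <K> is empty (adds nothing new). Thus FOLLOW(<K>) = {v, w}.
FOLLOW(<A>): in <K>-><A> <K>, <A> is followed by <K> with FIRST {s, v}. Thus FOLLOW(<A>) = {s, v}.
FOLLOW(<E>): in <S>-><K> w v <E>, the suffix after <E> is empty, so FOLLOW(<E>) ⊇ FOLLOW(<S>) = {$, s, u, v}; in <A>-><E> v v, <E> is followed by v v with FIRST {v}; in <F>-><S> <E> u s, <E> is followed by u s with FIRST {u}. Thus FOLLOW(<E>) = {$, s, u, v}.
FOLLOW(<F>): in <E>-><F>, the suffix after <F> is empty, so FOLLOW(<F>) ⊇ FOLLOW(<E>) = {$, s, u, v}. Thus FOLLOW(<F>) = {$, s, u, v}.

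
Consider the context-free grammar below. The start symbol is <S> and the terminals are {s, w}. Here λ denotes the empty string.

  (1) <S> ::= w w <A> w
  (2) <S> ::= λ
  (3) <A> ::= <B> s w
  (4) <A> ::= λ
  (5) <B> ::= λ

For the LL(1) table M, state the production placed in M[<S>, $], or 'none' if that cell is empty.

FIRST(<S>) = {λ, w}
FIRST(<B>) = {λ}
FIRST(<A>) = {λ, s}  (via <B> s w)
FOLLOW(<S>) includes $ since <S> is the start symbol.
FOLLOW(<S>): <S> appears on no right-hand side. Thus FOLLOW(<S>) = {$}.
For <S> ::= w w <A> w: FIRST(w w <A> w) = {w}, so it goes in M[<S>, t] for t ∈ {w}.
For <S> ::= λ: FIRST(λ) = {λ}, so it goes in M[<S>, t] for t ∈ {}; since λ ∈ FIRST, also for every t ∈ FOLLOW(<S>) = {$}.

<S> ::= λ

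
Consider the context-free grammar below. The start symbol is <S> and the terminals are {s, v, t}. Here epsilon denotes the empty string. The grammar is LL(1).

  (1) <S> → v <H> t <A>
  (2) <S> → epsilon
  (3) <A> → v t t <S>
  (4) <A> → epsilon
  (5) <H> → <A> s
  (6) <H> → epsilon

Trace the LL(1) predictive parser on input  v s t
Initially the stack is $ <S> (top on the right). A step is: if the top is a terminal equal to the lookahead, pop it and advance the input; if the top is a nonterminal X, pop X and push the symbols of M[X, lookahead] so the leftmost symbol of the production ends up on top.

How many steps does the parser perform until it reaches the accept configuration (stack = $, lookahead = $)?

7

step 1: stack=$ <S>  input=v s t $  — expand <S> → v <H> t <A>
step 2: stack=$ <A> t <H> v  input=v s t $  — match v
step 3: stack=$ <A> t <H>  input=s t $  — expand <H> → <A> s
step 4: stack=$ <A> t s <A>  input=s t $  — expand <A> → epsilon
step 5: stack=$ <A> t s  input=s t $  — match s
step 6: stack=$ <A> t  input=t $  — match t
step 7: stack=$ <A>  input=$  — expand <A> → epsilon
Accept reached after 7 steps.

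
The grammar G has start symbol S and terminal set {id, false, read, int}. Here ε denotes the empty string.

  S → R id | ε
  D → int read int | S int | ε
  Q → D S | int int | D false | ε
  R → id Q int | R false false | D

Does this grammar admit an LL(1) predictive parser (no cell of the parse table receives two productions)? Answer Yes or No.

FIRST(S) = {ε, false, id, int}
FIRST(D) = {ε, false, id, int}
FIRST(Q) = {ε, false, id, int}
FIRST(R) = {ε, false, id, int}
FOLLOW(S) = {$, int}
FOLLOW(D) = {false, id, int}
FOLLOW(Q) = {int}
FOLLOW(R) = {false, id}
Cell M[D, false] receives both D → S int and D → ε — the grammar is not LL(1).

No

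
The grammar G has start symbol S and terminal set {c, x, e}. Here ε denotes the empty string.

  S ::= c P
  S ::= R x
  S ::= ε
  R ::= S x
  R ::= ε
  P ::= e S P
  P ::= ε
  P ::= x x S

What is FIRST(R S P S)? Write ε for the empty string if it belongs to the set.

{ε, c, e, x}

FIRST(P) = {ε, e, x}
FIRST(S) = {ε, c, x}  (via R x)
FIRST(R) = {ε, c, x}  (via S x)
FIRST(R S P S): take FIRST of each symbol in turn, carrying on past any symbol whose FIRST contains ε; result {ε, c, e, x}.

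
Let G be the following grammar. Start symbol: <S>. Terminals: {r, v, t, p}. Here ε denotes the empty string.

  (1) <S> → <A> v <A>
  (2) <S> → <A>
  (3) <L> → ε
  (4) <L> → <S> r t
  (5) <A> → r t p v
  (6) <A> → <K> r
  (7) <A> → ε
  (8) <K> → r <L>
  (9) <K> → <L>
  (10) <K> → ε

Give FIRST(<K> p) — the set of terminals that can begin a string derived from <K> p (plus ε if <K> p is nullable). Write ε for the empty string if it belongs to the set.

FIRST(<S>): from <S>→<A> v <A> we get {r, v}; from <S>→<A> we get {ε, r, v}. So FIRST(<S>) = {ε, r, v}.
FIRST(<L>): from <L>→ε we get {ε}; from <L>→<S> r t we get {r, v}. So FIRST(<L>) = {ε, r, v}.
FIRST(<K>): from <K>→r <L> we get {r}; from <K>→<L> we get {ε, r, v}; from <K>→ε we get {ε}. So FIRST(<K>) = {ε, r, v}.
FIRST(<A>): from <A>→r t p v we get {r}; from <A>→<K> r we get {r, v}; from <A>→ε we get {ε}. So FIRST(<A>) = {ε, r, v}.
FIRST(<K> p): take FIRST of each symbol in turn, carrying on past any symbol whose FIRST contains ε; result {p, r, v}.

{p, r, v}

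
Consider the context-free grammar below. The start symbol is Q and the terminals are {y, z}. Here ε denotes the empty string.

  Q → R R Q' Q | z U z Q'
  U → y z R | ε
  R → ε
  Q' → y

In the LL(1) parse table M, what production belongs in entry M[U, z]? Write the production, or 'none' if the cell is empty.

U → ε

FIRST(U): from U→y z R we get {y}; from U→ε we get {ε}. So FIRST(U) = {ε, y}.
FIRST(R): from R→ε we get {ε}. So FIRST(R) = {ε}.
FIRST(Q'): from Q'→y we get {y}. So FIRST(Q') = {y}.
FIRST(Q): from Q→R R Q' Q we get {y}; from Q→z U z Q' we get {z}. So FIRST(Q) = {y, z}.
FOLLOW(Q) includes $ since Q is the start symbol.
FOLLOW(U): in Q→z U z Q', U is followed by z Q' with FIRST {z}. Thus FOLLOW(U) = {z}.
For U → y z R: FIRST(y z R) = {y}, so it goes in M[U, t] for t ∈ {y}.
For U → ε: FIRST(ε) = {ε}, so it goes in M[U, t] for t ∈ {}; since ε ∈ FIRST, also for every t ∈ FOLLOW(U) = {z}.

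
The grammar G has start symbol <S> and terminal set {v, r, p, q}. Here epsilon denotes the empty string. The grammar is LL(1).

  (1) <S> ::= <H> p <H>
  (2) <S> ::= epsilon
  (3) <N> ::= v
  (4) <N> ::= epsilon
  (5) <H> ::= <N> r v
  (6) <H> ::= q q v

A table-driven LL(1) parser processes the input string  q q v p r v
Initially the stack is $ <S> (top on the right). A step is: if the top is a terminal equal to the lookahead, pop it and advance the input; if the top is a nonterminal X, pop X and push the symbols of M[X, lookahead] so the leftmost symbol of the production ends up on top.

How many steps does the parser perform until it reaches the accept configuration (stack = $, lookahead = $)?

      Stack          Input          Action
   1  $ <S>          q q v p r v $  expand <S> ::= <H> p <H>
   2  $ <H> p <H>    q q v p r v $  expand <H> ::= q q v
   3  $ <H> p v q q  q q v p r v $  match q
   4  $ <H> p v q    q v p r v $    match q
   5  $ <H> p v      v p r v $      match v
   6  $ <H> p        p r v $        match p
   7  $ <H>          r v $          expand <H> ::= <N> r v
   8  $ v r <N>      r v $          expand <N> ::= epsilon
   9  $ v r          r v $          match r
  10  $ v            v $            match v
Accept reached after 10 steps.

10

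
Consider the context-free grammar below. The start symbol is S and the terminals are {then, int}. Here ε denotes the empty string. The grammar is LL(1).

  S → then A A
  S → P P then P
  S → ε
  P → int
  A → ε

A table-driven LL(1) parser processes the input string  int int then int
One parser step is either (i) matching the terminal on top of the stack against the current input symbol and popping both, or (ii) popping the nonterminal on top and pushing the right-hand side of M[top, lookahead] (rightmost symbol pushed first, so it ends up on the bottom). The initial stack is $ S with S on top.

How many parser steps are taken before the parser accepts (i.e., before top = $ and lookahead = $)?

step 1: stack=$ S  input=int int then int $  — expand S → P P then P
step 2: stack=$ P then P P  input=int int then int $  — expand P → int
step 3: stack=$ P then P int  input=int int then int $  — match int
step 4: stack=$ P then P  input=int then int $  — expand P → int
step 5: stack=$ P then int  input=int then int $  — match int
step 6: stack=$ P then  input=then int $  — match then
step 7: stack=$ P  input=int $  — expand P → int
step 8: stack=$ int  input=int $  — match int
Accept reached after 8 steps.

8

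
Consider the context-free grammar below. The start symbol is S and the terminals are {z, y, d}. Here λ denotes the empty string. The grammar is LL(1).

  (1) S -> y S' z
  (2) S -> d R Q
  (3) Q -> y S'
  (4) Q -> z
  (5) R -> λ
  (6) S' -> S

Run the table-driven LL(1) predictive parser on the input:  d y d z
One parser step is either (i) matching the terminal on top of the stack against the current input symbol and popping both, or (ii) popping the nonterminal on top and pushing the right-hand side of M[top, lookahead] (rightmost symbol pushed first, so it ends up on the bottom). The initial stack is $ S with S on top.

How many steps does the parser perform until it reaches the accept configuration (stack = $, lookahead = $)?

11

      Stack    Input      Action
   1  $ S      d y d z $  expand S -> d R Q
   2  $ Q R d  d y d z $  match d
   3  $ Q R    y d z $    expand R -> λ
   4  $ Q      y d z $    expand Q -> y S'
   5  $ S' y   y d z $    match y
   6  $ S'     d z $      expand S' -> S
   7  $ S      d z $      expand S -> d R Q
   8  $ Q R d  d z $      match d
   9  $ Q R    z $        expand R -> λ
  10  $ Q      z $        expand Q -> z
  11  $ z      z $        match z
Accept reached after 11 steps.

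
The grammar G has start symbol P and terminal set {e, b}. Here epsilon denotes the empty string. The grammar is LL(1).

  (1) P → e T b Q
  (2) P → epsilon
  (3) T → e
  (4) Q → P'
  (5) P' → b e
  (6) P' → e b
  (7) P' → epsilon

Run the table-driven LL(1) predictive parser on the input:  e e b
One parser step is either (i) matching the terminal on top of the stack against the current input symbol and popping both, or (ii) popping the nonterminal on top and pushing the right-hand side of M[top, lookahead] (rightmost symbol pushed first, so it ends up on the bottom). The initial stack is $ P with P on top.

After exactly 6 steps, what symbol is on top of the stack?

P'

step 1: stack=$ P  input=e e b $  — expand P → e T b Q
step 2: stack=$ Q b T e  input=e e b $  — match e
step 3: stack=$ Q b T  input=e b $  — expand T → e
step 4: stack=$ Q b e  input=e b $  — match e
step 5: stack=$ Q b  input=b $  — match b
step 6: stack=$ Q  input=$  — expand Q → P'
Stack after step 6: $ P' (top = P').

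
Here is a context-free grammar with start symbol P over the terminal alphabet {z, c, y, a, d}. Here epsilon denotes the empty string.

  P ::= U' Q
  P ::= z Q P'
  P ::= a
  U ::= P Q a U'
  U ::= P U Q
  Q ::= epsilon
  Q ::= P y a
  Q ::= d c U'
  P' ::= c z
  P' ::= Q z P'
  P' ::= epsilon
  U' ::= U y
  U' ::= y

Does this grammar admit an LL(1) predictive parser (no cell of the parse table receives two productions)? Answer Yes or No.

No

FIRST(P) = {a, y, z}
FIRST(U) = {a, y, z}
FIRST(Q) = {epsilon, a, d, y, z}
FIRST(P') = {epsilon, a, c, d, y, z}
FIRST(U') = {a, y, z}
FOLLOW(P) = {$, a, d, y, z}
FOLLOW(U) = {a, d, y, z}
FOLLOW(Q) = {$, a, c, d, y, z}
FOLLOW(P') = {$, a, d, y, z}
FOLLOW(U') = {$, a, c, d, y, z}
Cell M[P, a] receives both P ::= U' Q and P ::= a — the grammar is not LL(1).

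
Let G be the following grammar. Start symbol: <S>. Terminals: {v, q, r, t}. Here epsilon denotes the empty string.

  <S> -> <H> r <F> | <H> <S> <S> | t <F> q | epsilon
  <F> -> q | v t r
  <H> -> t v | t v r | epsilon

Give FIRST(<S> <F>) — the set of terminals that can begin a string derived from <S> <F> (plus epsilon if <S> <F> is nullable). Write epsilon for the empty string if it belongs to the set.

{q, r, t, v}

FIRST(<F>) = {q, v}
FIRST(<H>) = {epsilon, t}
FIRST(<S>) = {epsilon, r, t}  (via <H> r <F>, <H> <S> <S>)
FIRST(<S> <F>): take FIRST of each symbol in turn, carrying on past any symbol whose FIRST contains epsilon; result {q, r, t, v}.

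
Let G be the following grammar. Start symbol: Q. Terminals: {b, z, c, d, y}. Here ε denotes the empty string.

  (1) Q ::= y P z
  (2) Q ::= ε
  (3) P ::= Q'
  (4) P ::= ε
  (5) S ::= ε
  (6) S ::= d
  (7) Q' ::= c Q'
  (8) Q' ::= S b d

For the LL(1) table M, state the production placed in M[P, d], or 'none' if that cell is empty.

P ::= Q'

FIRST(Q) = {ε, y}
FIRST(S) = {ε, d}
FIRST(Q') = {b, c, d}  (via S b d)
FIRST(P) = {ε, b, c, d}  (via Q')
FOLLOW(Q) includes $ since Q is the start symbol.
FOLLOW(P): in Q::=y P z, P is followed by z with FIRST {z}. Thus FOLLOW(P) = {z}.
For P ::= Q': FIRST(Q') = {b, c, d}, so it goes in M[P, t] for t ∈ {b, c, d}.
For P ::= ε: FIRST(ε) = {ε}, so it goes in M[P, t] for t ∈ {}; since ε ∈ FIRST, also for every t ∈ FOLLOW(P) = {z}.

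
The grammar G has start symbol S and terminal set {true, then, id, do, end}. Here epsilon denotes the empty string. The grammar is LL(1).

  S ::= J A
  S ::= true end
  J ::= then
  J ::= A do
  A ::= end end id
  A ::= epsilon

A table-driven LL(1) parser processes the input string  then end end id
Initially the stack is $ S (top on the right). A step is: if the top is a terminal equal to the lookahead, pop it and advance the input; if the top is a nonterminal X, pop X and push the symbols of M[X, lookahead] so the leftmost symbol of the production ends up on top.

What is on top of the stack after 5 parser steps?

end

step 1: stack=$ S  input=then end end id $  — expand S ::= J A
step 2: stack=$ A J  input=then end end id $  — expand J ::= then
step 3: stack=$ A then  input=then end end id $  — match then
step 4: stack=$ A  input=end end id $  — expand A ::= end end id
step 5: stack=$ id end end  input=end end id $  — match end
Stack after step 5: $ id end (top = end).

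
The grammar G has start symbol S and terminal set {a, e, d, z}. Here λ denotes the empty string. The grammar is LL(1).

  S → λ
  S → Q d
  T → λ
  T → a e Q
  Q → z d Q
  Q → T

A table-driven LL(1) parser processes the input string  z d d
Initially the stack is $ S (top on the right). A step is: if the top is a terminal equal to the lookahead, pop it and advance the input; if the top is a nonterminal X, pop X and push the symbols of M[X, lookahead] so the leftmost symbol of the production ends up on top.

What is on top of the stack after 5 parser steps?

     Stack      Input    Action
  1  $ S        z d d $  expand S → Q d
  2  $ d Q      z d d $  expand Q → z d Q
  3  $ d Q d z  z d d $  match z
  4  $ d Q d    d d $    match d
  5  $ d Q      d $      expand Q → T
Stack after step 5: $ d T (top = T).

T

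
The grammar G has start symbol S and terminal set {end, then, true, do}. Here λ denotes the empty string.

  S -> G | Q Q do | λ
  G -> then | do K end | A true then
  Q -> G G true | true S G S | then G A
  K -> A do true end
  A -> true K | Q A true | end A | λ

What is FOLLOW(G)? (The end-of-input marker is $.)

FIRST(S) = {λ, do, end, then, true}  (via G, Q Q do)
FIRST(G) = {do, end, then, true}  (via A true then)
FIRST(Q) = {do, end, then, true}  (via G G true)
FIRST(A) = {λ, do, end, then, true}  (via Q A true)
FIRST(K) = {do, end, then, true}  (via A do true end)
FOLLOW(S) includes $ since S is the start symbol.
FOLLOW(Q): in S->Q Q do (occurrence 1), Q is followed by Q do with FIRST {do, end, then, true}; in S->Q Q do (occurrence 2), Q is followed by do with FIRST {do}; in A->Q A true, Q is followed by A true with FIRST {do, end, then, true}. Thus FOLLOW(Q) = {do, end, then, true}.
FOLLOW(S): in Q->true S G S (occurrence 1), S is followed by G S with FIRST {do, end, then, true}; in Q->true S G S (occurrence 2), the suffix after S is empty, so FOLLOW(S) ⊇ FOLLOW(Q) = {do, end, then, true}. Thus FOLLOW(S) = {$, do, end, then, true}.
FOLLOW(G): in S->G, the suffix after G is empty, so FOLLOW(G) ⊇ FOLLOW(S) = {$, do, end, then, true}; in Q->G G true (occurrence 1), G is followed by G true with FIRST {do, end, then, true}; in Q->G G true (occurrence 2), G is followed by true with FIRST {true}; in Q->true S G S, G is followed by S with FIRST {λ, do, end, then, true}; in Q->true S G S, the suffix after G is nullable, so FOLLOW(G) ⊇ FOLLOW(Q) = {do, end, then, true}; in Q->then G A, G is followed by A with FIRST {λ, do, end, then, true}; in Q->then G A, the suffix after G is nullable, so FOLLOW(G) ⊇ FOLLOW(Q) = {do, end, then, true}. Thus FOLLOW(G) = {$, do, end, then, true}.
FOLLOW(A): in G->A true then, A is followed by true then with FIRST {true}; in Q->then G A, the suffix after A is empty, so FOLLOW(A) ⊇ FOLLOW(Q) = {do, end, then, true}; in K->A do true end, A is followed by do true end with FIRST {do}; in A->Q A true, A is followed by true with FIRST {true}; in A->end A, the suffix after A is empty (adds nothing new). Thus FOLLOW(A) = {do, end, then, true}.
FOLLOW(K): in G->do K end, K is followed by end with FIRST {end}; in A->true K, the suffix after K is empty, so FOLLOW(K) ⊇ FOLLOW(A) = {do, end, then, true}. Thus FOLLOW(K) = {do, end, then, true}.

{$, do, end, then, true}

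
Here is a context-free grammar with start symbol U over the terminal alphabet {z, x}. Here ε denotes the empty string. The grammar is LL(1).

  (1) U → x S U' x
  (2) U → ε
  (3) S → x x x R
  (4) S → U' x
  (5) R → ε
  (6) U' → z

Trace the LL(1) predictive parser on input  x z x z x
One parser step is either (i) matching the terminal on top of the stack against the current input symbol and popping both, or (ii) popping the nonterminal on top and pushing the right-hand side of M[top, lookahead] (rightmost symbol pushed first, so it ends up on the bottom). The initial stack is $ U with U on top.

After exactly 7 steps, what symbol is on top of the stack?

step 1: stack=$ U  input=x z x z x $  — expand U → x S U' x
step 2: stack=$ x U' S x  input=x z x z x $  — match x
step 3: stack=$ x U' S  input=z x z x $  — expand S → U' x
step 4: stack=$ x U' x U'  input=z x z x $  — expand U' → z
step 5: stack=$ x U' x z  input=z x z x $  — match z
step 6: stack=$ x U' x  input=x z x $  — match x
step 7: stack=$ x U'  input=z x $  — expand U' → z
Stack after step 7: $ x z (top = z).

z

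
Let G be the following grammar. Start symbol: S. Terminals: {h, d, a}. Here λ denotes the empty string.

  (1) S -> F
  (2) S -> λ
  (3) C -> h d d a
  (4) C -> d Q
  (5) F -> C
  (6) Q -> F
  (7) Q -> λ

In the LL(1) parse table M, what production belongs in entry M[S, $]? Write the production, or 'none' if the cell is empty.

FIRST(C): from C->h d d a we get {h}; from C->d Q we get {d}. So FIRST(C) = {d, h}.
FIRST(F): from F->C we get {d, h}. So FIRST(F) = {d, h}.
FIRST(S): from S->F we get {d, h}; from S->λ we get {λ}. So FIRST(S) = {λ, d, h}.
FIRST(Q): from Q->F we get {d, h}; from Q->λ we get {λ}. So FIRST(Q) = {λ, d, h}.
FOLLOW(S) includes $ since S is the start symbol.
FOLLOW(S): S appears on no right-hand side. Thus FOLLOW(S) = {$}.
For S -> F: FIRST(F) = {d, h}, so it goes in M[S, t] for t ∈ {d, h}.
For S -> λ: FIRST(λ) = {λ}, so it goes in M[S, t] for t ∈ {}; since λ ∈ FIRST, also for every t ∈ FOLLOW(S) = {$}.

S -> λ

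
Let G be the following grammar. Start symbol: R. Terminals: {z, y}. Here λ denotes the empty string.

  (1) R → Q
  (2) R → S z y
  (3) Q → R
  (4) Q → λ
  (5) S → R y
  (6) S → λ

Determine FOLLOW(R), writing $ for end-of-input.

FIRST(R) = {λ, y, z}  (via Q, S z y)
FIRST(Q) = {λ, y, z}  (via R)
FIRST(S) = {λ, y, z}  (via R y)
FOLLOW(R) includes $ since R is the start symbol.
FOLLOW(S): in R→S z y, S is followed by z y with FIRST {z}. Thus FOLLOW(S) = {z}.
FOLLOW(R): in Q→R, the suffix after R is empty, so FOLLOW(R) ⊇ FOLLOW(Q) = {$, y}; in S→R y, R is followed by y with FIRST {y}. Thus FOLLOW(R) = {$, y}.
FOLLOW(Q): in R→Q, the suffix after Q is empty, so FOLLOW(Q) ⊇ FOLLOW(R) = {$, y}. Thus FOLLOW(Q) = {$, y}.

{$, y}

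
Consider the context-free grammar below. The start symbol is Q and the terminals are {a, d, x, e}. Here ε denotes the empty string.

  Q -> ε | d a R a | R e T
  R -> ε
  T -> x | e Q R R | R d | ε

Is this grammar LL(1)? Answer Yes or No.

Yes

FIRST(Q) = {ε, d, e}
FIRST(R) = {ε}
FIRST(T) = {ε, d, e, x}
FOLLOW(Q) = {$}
FOLLOW(R) = {$, a, d, e}
FOLLOW(T) = {$}
Each cell of M receives at most one production.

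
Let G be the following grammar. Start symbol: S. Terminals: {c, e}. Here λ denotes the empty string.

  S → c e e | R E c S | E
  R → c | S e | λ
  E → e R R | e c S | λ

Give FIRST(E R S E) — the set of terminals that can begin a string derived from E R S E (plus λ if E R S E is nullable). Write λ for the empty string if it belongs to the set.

FIRST(E): from E→e R R we get {e}; from E→e c S we get {e}; from E→λ we get {λ}. So FIRST(E) = {λ, e}.
FIRST(S): from S→c e e we get {c}; from S→R E c S we get {c, e}; from S→E we get {λ, e}. So FIRST(S) = {λ, c, e}.
FIRST(R): from R→c we get {c}; from R→S e we get {c, e}; from R→λ we get {λ}. So FIRST(R) = {λ, c, e}.
FIRST(E R S E): take FIRST of each symbol in turn, carrying on past any symbol whose FIRST contains λ; result {λ, c, e}.

{λ, c, e}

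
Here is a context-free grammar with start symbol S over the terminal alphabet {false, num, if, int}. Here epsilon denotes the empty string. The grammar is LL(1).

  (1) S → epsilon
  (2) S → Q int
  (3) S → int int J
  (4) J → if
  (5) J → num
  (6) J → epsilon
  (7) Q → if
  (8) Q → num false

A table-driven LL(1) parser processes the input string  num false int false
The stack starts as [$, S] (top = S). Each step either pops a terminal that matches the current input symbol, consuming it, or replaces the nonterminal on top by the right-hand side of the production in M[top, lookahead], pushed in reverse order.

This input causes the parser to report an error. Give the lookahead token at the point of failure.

false

     Stack            Input                  Action
  1  $ S              num false int false $  expand S → Q int
  2  $ int Q          num false int false $  expand Q → num false
  3  $ int false num  num false int false $  match num
  4  $ int false      false int false $      match false
  5  $ int            int false $            match int
  6  $                false $                error: stack empty but input remains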